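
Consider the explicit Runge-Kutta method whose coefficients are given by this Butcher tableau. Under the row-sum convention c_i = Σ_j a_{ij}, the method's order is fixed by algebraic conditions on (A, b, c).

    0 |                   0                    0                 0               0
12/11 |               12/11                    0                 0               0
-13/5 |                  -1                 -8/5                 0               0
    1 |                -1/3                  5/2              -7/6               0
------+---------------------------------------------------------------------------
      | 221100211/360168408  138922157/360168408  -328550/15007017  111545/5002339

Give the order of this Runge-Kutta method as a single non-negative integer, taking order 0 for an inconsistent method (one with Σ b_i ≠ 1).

b = (221100211/360168408, 138922157/360168408, -328550/15007017, 111545/5002339)
c = (0, 12/11, -13/5, 1)
Ac = (0, 0, -96/55, 1901/330)
Σ b_i: 221100211/360168408·1 + 138922157/360168408·1 + (-328550/15007017)·1 + 111545/5002339·1 = 1 ✓
b·c: 138922157/360168408·12/11 + (-328550/15007017)·(-13/5) + 111545/5002339·1 = 1/2 ✓
b·c²: 138922157/360168408·144/121 + (-328550/15007017)·169/25 + 111545/5002339·1 = 1/3 ✓
b·Ac: (-328550/15007017)·(-96/55) + 111545/5002339·1901/330 = 1/6 ✓
b·c³: 138922157/360168408·1728/1331 + (-328550/15007017)·(-2197/125) + 111545/5002339·1 = 749329759/825385935 ≠ 1/4 ⇒ order 3.
b·(c∘Ac): (-328550/15007017)·1248/275 + 111545/5002339·1901/330 = 9606977/330154374 ≠ 1/8
b·Ac²: (-328550/15007017)·(-1152/605) + 111545/5002339·(-89143/18150) = -111973817/1650771870 ≠ 1/12
b·A²c: 111545/5002339·112/55 = 2498608/55025729 ≠ 1/24

3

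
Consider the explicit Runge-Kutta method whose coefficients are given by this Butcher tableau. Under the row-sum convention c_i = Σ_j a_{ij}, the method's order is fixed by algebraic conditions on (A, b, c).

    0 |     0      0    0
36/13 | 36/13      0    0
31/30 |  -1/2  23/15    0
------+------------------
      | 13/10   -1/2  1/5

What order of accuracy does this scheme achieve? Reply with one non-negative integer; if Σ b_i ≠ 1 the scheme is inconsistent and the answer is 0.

1

b = (13/10, -1/2, 1/5)
c = (0, 36/13, 31/30)
Ac = (0, 0, 276/65)
Σ b_i: 13/10·1 + (-1/2)·1 + 1/5·1 = 1 ✓
b·c: (-1/2)·36/13 + 1/5·31/30 = -2297/1950 ≠ 1/2 ⇒ order 1.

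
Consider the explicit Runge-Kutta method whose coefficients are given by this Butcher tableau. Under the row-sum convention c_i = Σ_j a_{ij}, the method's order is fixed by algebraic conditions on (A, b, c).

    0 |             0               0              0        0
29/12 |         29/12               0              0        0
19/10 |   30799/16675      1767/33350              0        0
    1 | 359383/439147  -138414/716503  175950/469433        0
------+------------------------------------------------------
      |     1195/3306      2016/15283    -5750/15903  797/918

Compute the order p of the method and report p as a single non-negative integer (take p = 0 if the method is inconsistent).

4

b = (1195/3306, 2016/15283, -5750/15903, 797/918)
c = (0, 29/12, 19/10, 1)
Ac = (0, 0, 589/4600, 391/1594)
Σ b_i: 1195/3306·1 + 2016/15283·1 + (-5750/15903)·1 + 797/918·1 = 1 ✓
b·c: 2016/15283·29/12 + (-5750/15903)·19/10 + 797/918·1 = 1/2 ✓
b·c²: 2016/15283·841/144 + (-5750/15903)·361/100 + 797/918·1 = 1/3 ✓
b·Ac: (-5750/15903)·589/4600 + 797/918·391/1594 = 1/6 ✓
b·c³: 2016/15283·24389/1728 + (-5750/15903)·6859/1000 + 797/918·1 = 1/4 ✓
b·(c∘Ac): (-5750/15903)·11191/46000 + 797/918·391/1594 = 1/8 ✓
b·Ac²: (-5750/15903)·17081/55200 + 797/918·4301/19128 = 1/12 ✓
b·A²c: 797/918·153/3188 = 1/24 ✓; 4 stages ⇒ order 4.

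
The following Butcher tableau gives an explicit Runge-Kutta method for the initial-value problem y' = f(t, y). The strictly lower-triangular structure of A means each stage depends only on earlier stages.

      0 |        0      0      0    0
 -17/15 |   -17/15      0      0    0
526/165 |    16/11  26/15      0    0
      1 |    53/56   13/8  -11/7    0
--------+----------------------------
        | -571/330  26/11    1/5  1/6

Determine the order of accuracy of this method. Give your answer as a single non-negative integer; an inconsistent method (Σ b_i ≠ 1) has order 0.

1

b = (-571/330, 26/11, 1/5, 1/6)
c = (0, -17/15, 526/165, 1)
Ac = (0, 0, -442/225, -1151/168)
Σ b_i: (-571/330)·1 + 26/11·1 + 1/5·1 + 1/6·1 = 1 ✓
b·c: 26/11·(-17/15) + 1/5·526/165 + 1/6·1 = -1031/550 ≠ 1/2 ⇒ order 1.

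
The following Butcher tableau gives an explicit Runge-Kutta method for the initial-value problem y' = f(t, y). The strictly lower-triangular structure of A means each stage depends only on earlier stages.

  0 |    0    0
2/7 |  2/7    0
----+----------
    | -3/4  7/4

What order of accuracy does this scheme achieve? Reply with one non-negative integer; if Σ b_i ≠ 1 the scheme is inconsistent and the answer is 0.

2

b = (-3/4, 7/4)
c = (0, 2/7)
Σ b_i: (-3/4)·1 + 7/4·1 = 1 ✓
b·c: 7/4·2/7 = 1/2 ✓; 2 stages ⇒ order 2.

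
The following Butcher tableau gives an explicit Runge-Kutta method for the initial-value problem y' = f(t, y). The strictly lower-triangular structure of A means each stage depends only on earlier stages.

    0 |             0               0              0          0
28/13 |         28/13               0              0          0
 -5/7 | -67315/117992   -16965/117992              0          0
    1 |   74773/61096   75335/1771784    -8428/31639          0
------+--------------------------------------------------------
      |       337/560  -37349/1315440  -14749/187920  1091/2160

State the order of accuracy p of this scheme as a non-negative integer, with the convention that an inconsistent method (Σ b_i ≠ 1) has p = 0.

b = (337/560, -37349/1315440, -14749/187920, 1091/2160)
c = (0, 28/13, -5/7, 1)
Ac = (0, 0, -1305/4214, 615/2182)
Σ b_i: 337/560·1 + (-37349/1315440)·1 + (-14749/187920)·1 + 1091/2160·1 = 1 ✓
b·c: (-37349/1315440)·28/13 + (-14749/187920)·(-5/7) + 1091/2160·1 = 1/2 ✓
b·c²: (-37349/1315440)·784/169 + (-14749/187920)·25/49 + 1091/2160·1 = 1/3 ✓
b·Ac: (-14749/187920)·(-1305/4214) + 1091/2160·615/2182 = 1/6 ✓
b·c³: (-37349/1315440)·21952/2197 + (-14749/187920)·(-125/343) + 1091/2160·1 = 1/4 ✓
b·(c∘Ac): (-14749/187920)·6525/29498 + 1091/2160·615/2182 = 1/8 ✓
b·Ac²: (-14749/187920)·(-2610/3913) + 1091/2160·870/14183 = 1/12 ✓
b·A²c: 1091/2160·90/1091 = 1/24 ✓; 4 stages ⇒ order 4.

4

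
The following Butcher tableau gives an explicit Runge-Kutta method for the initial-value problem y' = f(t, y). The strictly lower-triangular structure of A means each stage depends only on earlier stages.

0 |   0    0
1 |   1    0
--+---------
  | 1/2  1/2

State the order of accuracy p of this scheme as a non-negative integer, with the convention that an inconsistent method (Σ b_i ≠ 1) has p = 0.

2

b = (1/2, 1/2)
c = (0, 1)
Σ b_i: 1/2·1 + 1/2·1 = 1 ✓
b·c: 1/2·1 = 1/2 ✓; 2 stages ⇒ order 2.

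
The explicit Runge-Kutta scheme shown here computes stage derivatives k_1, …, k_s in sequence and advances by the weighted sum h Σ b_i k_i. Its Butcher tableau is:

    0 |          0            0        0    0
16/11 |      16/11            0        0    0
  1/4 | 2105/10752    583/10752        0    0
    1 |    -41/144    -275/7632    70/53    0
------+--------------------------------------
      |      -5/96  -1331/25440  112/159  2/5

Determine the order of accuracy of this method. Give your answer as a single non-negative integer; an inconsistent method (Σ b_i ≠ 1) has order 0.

4

b = (-5/96, -1331/25440, 112/159, 2/5)
c = (0, 16/11, 1/4, 1)
Ac = (0, 0, 53/672, 5/18)
Σ b_i: (-5/96)·1 + (-1331/25440)·1 + 112/159·1 + 2/5·1 = 1 ✓
b·c: (-1331/25440)·16/11 + 112/159·1/4 + 2/5·1 = 1/2 ✓
b·c²: (-1331/25440)·256/121 + 112/159·1/16 + 2/5·1 = 1/3 ✓
b·Ac: 112/159·53/672 + 2/5·5/18 = 1/6 ✓
b·c³: (-1331/25440)·4096/1331 + 112/159·1/64 + 2/5·1 = 1/4 ✓
b·(c∘Ac): 112/159·53/2688 + 2/5·5/18 = 1/8 ✓
b·Ac²: 112/159·53/462 + 2/5·5/792 = 1/12 ✓
b·A²c: 2/5·5/48 = 1/24 ✓; 4 stages ⇒ order 4.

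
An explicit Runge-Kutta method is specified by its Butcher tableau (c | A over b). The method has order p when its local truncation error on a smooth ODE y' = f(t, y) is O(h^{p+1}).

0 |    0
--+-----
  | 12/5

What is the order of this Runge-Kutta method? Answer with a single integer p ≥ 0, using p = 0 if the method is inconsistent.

0

b = (12/5)
c = (0)
Σ b_i: 12/5·1 = 12/5 ≠ 1 ⇒ order 0.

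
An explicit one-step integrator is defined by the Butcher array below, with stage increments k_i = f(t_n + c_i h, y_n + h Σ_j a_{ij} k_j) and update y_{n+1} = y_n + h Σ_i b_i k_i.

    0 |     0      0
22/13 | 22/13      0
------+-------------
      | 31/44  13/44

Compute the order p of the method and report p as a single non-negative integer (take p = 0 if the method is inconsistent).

2

b = (31/44, 13/44)
c = (0, 22/13)
Σ b_i: 31/44·1 + 13/44·1 = 1 ✓
b·c: 13/44·22/13 = 1/2 ✓; 2 stages ⇒ order 2.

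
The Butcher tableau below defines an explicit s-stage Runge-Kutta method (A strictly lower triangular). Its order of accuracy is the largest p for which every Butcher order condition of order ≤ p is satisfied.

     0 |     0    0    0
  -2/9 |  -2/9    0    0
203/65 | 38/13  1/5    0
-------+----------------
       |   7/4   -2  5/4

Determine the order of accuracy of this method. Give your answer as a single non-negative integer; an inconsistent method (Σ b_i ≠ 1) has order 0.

b = (7/4, -2, 5/4)
c = (0, -2/9, 203/65)
Ac = (0, 0, -2/45)
Σ b_i: 7/4·1 + (-2)·1 + 5/4·1 = 1 ✓
b·c: (-2)·(-2/9) + 5/4·203/65 = 2035/468 ≠ 1/2 ⇒ order 1.

1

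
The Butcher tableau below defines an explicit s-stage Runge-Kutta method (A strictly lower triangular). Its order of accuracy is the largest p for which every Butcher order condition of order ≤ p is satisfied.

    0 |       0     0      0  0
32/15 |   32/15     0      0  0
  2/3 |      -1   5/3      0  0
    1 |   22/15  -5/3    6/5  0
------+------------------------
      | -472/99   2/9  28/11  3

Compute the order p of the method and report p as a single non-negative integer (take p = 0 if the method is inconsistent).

1

b = (-472/99, 2/9, 28/11, 3)
c = (0, 32/15, 2/3, 1)
Ac = (0, 0, 32/9, -124/45)
Σ b_i: (-472/99)·1 + 2/9·1 + 28/11·1 + 3·1 = 1 ✓
b·c: 2/9·32/15 + 28/11·2/3 + 3·1 = 7679/1485 ≠ 1/2 ⇒ order 1.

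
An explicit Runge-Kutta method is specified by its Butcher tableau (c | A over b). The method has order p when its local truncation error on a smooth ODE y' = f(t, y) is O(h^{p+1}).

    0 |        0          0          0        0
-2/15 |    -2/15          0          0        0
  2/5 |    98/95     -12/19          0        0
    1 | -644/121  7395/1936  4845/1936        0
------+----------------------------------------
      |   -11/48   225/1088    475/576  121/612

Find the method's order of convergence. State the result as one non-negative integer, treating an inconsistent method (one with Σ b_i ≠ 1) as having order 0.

4

b = (-11/48, 225/1088, 475/576, 121/612)
c = (0, -2/15, 2/5, 1)
Ac = (0, 0, 8/95, 119/242)
Σ b_i: (-11/48)·1 + 225/1088·1 + 475/576·1 + 121/612·1 = 1 ✓
b·c: 225/1088·(-2/15) + 475/576·2/5 + 121/612·1 = 1/2 ✓
b·c²: 225/1088·4/225 + 475/576·4/25 + 121/612·1 = 1/3 ✓
b·Ac: 475/576·8/95 + 121/612·119/242 = 1/6 ✓
b·c³: 225/1088·(-8/3375) + 475/576·8/125 + 121/612·1 = 1/4 ✓
b·(c∘Ac): 475/576·16/475 + 121/612·119/242 = 1/8 ✓
b·Ac²: 475/576·(-16/1425) + 121/612·170/363 = 1/12 ✓
b·A²c: 121/612·51/242 = 1/24 ✓; 4 stages ⇒ order 4.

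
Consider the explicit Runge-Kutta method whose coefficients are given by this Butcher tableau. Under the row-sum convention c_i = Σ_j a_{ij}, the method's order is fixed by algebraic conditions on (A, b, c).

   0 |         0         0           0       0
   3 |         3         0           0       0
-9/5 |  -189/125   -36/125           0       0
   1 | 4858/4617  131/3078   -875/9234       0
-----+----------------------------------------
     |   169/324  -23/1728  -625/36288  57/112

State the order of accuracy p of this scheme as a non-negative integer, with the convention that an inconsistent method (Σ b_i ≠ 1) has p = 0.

4

b = (169/324, -23/1728, -625/36288, 57/112)
c = (0, 3, -9/5, 1)
Ac = (0, 0, -108/125, 17/57)
Σ b_i: 169/324·1 + (-23/1728)·1 + (-625/36288)·1 + 57/112·1 = 1 ✓
b·c: (-23/1728)·3 + (-625/36288)·(-9/5) + 57/112·1 = 1/2 ✓
b·c²: (-23/1728)·9 + (-625/36288)·81/25 + 57/112·1 = 1/3 ✓
b·Ac: (-625/36288)·(-108/125) + 57/112·17/57 = 1/6 ✓
b·c³: (-23/1728)·27 + (-625/36288)·(-729/125) + 57/112·1 = 1/4 ✓
b·(c∘Ac): (-625/36288)·972/625 + 57/112·17/57 = 1/8 ✓
b·Ac²: (-625/36288)·(-324/125) + 57/112·13/171 = 1/12 ✓
b·A²c: 57/112·14/171 = 1/24 ✓; 4 stages ⇒ order 4.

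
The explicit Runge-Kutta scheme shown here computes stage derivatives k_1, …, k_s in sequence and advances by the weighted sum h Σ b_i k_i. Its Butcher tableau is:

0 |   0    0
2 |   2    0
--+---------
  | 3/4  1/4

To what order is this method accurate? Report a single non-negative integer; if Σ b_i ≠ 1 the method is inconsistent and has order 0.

2

b = (3/4, 1/4)
c = (0, 2)
Σ b_i: 3/4·1 + 1/4·1 = 1 ✓
b·c: 1/4·2 = 1/2 ✓; 2 stages ⇒ order 2.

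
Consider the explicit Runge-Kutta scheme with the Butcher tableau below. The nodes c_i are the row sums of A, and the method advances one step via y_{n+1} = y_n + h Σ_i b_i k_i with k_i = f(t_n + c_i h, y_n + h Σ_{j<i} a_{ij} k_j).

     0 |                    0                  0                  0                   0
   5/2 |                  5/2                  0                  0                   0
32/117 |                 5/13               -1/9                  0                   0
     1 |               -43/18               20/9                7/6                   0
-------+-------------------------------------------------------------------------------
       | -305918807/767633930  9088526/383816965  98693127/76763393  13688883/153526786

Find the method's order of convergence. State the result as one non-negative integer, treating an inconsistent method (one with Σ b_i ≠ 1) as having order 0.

3

b = (-305918807/767633930, 9088526/383816965, 98693127/76763393, 13688883/153526786)
c = (0, 5/2, 32/117, 1)
Ac = (0, 0, -5/18, 2062/351)
Σ b_i: (-305918807/767633930)·1 + 9088526/383816965·1 + 98693127/76763393·1 + 13688883/153526786·1 = 1 ✓
b·c: 9088526/383816965·5/2 + 98693127/76763393·32/117 + 13688883/153526786·1 = 1/2 ✓
b·c²: 9088526/383816965·25/4 + 98693127/76763393·1024/13689 + 13688883/153526786·1 = 1/3 ✓
b·Ac: 98693127/76763393·(-5/18) + 13688883/153526786·2062/351 = 1/6 ✓
b·c³: 9088526/383816965·125/8 + 98693127/76763393·32768/1601613 + 13688883/153526786·1 = 52320459979/107775803772 ≠ 1/4 ⇒ order 3.
b·(c∘Ac): 98693127/76763393·(-80/1053) + 13688883/153526786·2062/351 = 32710603/76763393 ≠ 1/8
b·Ac²: 98693127/76763393·(-25/36) + 13688883/153526786·573959/41067 = 5439922751/15396543396 ≠ 1/12
b·A²c: 13688883/153526786·(-35/108) = -7604935/263188776 ≠ 1/24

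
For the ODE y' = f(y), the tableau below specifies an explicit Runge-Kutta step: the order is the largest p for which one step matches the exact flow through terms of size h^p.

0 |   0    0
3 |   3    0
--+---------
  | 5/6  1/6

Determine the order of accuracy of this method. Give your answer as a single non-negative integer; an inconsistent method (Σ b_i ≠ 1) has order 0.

2

b = (5/6, 1/6)
c = (0, 3)
Σ b_i: 5/6·1 + 1/6·1 = 1 ✓
b·c: 1/6·3 = 1/2 ✓; 2 stages ⇒ order 2.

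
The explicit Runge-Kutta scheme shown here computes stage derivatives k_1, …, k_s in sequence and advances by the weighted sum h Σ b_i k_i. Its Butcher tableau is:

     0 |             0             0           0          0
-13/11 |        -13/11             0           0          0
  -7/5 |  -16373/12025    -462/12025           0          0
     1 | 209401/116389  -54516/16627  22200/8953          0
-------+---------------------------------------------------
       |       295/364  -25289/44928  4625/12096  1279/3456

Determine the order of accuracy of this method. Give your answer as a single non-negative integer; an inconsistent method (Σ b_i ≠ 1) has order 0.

4

b = (295/364, -25289/44928, 4625/12096, 1279/3456)
c = (0, -13/11, -7/5, 1)
Ac = (0, 0, 42/925, 516/1279)
Σ b_i: 295/364·1 + (-25289/44928)·1 + 4625/12096·1 + 1279/3456·1 = 1 ✓
b·c: (-25289/44928)·(-13/11) + 4625/12096·(-7/5) + 1279/3456·1 = 1/2 ✓
b·c²: (-25289/44928)·169/121 + 4625/12096·49/25 + 1279/3456·1 = 1/3 ✓
b·Ac: 4625/12096·42/925 + 1279/3456·516/1279 = 1/6 ✓
b·c³: (-25289/44928)·(-2197/1331) + 4625/12096·(-343/125) + 1279/3456·1 = 1/4 ✓
b·(c∘Ac): 4625/12096·(-294/4625) + 1279/3456·516/1279 = 1/8 ✓
b·Ac²: 4625/12096·(-546/10175) + 1279/3456·3948/14069 = 1/12 ✓
b·A²c: 1279/3456·144/1279 = 1/24 ✓; 4 stages ⇒ order 4.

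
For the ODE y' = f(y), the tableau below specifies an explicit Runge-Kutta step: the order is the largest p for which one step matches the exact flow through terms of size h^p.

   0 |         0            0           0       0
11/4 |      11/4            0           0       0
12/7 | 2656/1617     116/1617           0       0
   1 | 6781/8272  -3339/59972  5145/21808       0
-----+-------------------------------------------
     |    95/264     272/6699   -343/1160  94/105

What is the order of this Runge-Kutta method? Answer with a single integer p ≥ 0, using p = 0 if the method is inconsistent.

b = (95/264, 272/6699, -343/1160, 94/105)
c = (0, 11/4, 12/7, 1)
Ac = (0, 0, 29/147, 189/752)
Σ b_i: 95/264·1 + 272/6699·1 + (-343/1160)·1 + 94/105·1 = 1 ✓
b·c: 272/6699·11/4 + (-343/1160)·12/7 + 94/105·1 = 1/2 ✓
b·c²: 272/6699·121/16 + (-343/1160)·144/49 + 94/105·1 = 1/3 ✓
b·Ac: (-343/1160)·29/147 + 94/105·189/752 = 1/6 ✓
b·c³: 272/6699·1331/64 + (-343/1160)·1728/343 + 94/105·1 = 1/4 ✓
b·(c∘Ac): (-343/1160)·116/343 + 94/105·189/752 = 1/8 ✓
b·Ac²: (-343/1160)·319/588 + 94/105·819/3008 = 1/12 ✓
b·A²c: 94/105·35/752 = 1/24 ✓; 4 stages ⇒ order 4.

4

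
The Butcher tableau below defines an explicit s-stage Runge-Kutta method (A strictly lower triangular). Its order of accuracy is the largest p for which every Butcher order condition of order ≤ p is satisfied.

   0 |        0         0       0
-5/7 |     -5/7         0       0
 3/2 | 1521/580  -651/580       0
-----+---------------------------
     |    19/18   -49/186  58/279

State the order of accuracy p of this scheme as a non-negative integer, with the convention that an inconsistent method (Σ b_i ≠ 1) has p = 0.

b = (19/18, -49/186, 58/279)
c = (0, -5/7, 3/2)
Ac = (0, 0, 93/116)
Σ b_i: 19/18·1 + (-49/186)·1 + 58/279·1 = 1 ✓
b·c: (-49/186)·(-5/7) + 58/279·3/2 = 1/2 ✓
b·c²: (-49/186)·25/49 + 58/279·9/4 = 1/3 ✓
b·Ac: 58/279·93/116 = 1/6 ✓; 3 stages ⇒ order 3.

3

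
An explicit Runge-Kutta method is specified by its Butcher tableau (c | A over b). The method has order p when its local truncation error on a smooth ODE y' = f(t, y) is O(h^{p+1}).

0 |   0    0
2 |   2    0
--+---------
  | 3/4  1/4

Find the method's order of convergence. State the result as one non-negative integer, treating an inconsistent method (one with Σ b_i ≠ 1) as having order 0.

2

b = (3/4, 1/4)
c = (0, 2)
Σ b_i: 3/4·1 + 1/4·1 = 1 ✓
b·c: 1/4·2 = 1/2 ✓; 2 stages ⇒ order 2.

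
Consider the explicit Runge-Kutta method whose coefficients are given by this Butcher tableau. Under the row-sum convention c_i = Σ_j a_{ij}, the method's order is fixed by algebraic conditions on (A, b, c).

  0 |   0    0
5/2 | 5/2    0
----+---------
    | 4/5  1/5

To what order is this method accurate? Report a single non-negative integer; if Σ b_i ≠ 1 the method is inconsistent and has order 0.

2

b = (4/5, 1/5)
c = (0, 5/2)
Σ b_i: 4/5·1 + 1/5·1 = 1 ✓
b·c: 1/5·5/2 = 1/2 ✓; 2 stages ⇒ order 2.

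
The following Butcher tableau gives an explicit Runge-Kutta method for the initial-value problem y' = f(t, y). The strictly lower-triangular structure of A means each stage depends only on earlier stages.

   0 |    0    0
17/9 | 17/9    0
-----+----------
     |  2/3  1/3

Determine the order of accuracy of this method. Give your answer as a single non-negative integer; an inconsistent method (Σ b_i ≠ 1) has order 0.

1

b = (2/3, 1/3)
c = (0, 17/9)
Σ b_i: 2/3·1 + 1/3·1 = 1 ✓
b·c: 1/3·17/9 = 17/27 ≠ 1/2 ⇒ order 1.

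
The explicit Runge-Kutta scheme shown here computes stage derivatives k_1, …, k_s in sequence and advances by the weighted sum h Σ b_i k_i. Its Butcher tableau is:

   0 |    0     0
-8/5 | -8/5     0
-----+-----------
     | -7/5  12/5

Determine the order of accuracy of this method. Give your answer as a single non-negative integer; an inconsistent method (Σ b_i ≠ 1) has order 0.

b = (-7/5, 12/5)
c = (0, -8/5)
Σ b_i: (-7/5)·1 + 12/5·1 = 1 ✓
b·c: 12/5·(-8/5) = -96/25 ≠ 1/2 ⇒ order 1.

1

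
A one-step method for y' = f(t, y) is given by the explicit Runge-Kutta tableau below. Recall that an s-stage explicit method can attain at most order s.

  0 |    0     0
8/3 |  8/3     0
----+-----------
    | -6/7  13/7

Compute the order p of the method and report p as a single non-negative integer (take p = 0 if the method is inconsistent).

1

b = (-6/7, 13/7)
c = (0, 8/3)
Σ b_i: (-6/7)·1 + 13/7·1 = 1 ✓
b·c: 13/7·8/3 = 104/21 ≠ 1/2 ⇒ order 1.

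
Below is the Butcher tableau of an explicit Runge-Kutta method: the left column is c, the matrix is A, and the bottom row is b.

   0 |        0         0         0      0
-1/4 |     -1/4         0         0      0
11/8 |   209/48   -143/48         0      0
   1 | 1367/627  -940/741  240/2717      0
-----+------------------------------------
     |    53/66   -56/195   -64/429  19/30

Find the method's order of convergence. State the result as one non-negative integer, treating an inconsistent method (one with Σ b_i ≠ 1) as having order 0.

b = (53/66, -56/195, -64/429, 19/30)
c = (0, -1/4, 11/8, 1)
Ac = (0, 0, 143/192, 25/57)
Σ b_i: 53/66·1 + (-56/195)·1 + (-64/429)·1 + 19/30·1 = 1 ✓
b·c: (-56/195)·(-1/4) + (-64/429)·11/8 + 19/30·1 = 1/2 ✓
b·c²: (-56/195)·1/16 + (-64/429)·121/64 + 19/30·1 = 1/3 ✓
b·Ac: (-64/429)·143/192 + 19/30·25/57 = 1/6 ✓
b·c³: (-56/195)·(-1/64) + (-64/429)·1331/512 + 19/30·1 = 1/4 ✓
b·(c∘Ac): (-64/429)·1573/1536 + 19/30·25/57 = 1/8 ✓
b·Ac²: (-64/429)·(-143/768) + 19/30·5/57 = 1/12 ✓
b·A²c: 19/30·5/76 = 1/24 ✓; 4 stages ⇒ order 4.

4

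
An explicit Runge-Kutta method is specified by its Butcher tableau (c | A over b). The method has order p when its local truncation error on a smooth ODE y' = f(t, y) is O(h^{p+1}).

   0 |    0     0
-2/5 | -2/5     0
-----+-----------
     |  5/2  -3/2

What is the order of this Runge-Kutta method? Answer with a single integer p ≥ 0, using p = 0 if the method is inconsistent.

b = (5/2, -3/2)
c = (0, -2/5)
Σ b_i: 5/2·1 + (-3/2)·1 = 1 ✓
b·c: (-3/2)·(-2/5) = 3/5 ≠ 1/2 ⇒ order 1.

1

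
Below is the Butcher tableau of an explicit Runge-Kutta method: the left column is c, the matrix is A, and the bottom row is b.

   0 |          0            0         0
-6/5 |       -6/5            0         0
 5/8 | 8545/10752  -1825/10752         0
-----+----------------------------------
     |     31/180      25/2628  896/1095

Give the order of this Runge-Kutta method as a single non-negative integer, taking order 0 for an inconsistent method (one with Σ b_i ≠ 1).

3

b = (31/180, 25/2628, 896/1095)
c = (0, -6/5, 5/8)
Ac = (0, 0, 365/1792)
Σ b_i: 31/180·1 + 25/2628·1 + 896/1095·1 = 1 ✓
b·c: 25/2628·(-6/5) + 896/1095·5/8 = 1/2 ✓
b·c²: 25/2628·36/25 + 896/1095·25/64 = 1/3 ✓
b·Ac: 896/1095·365/1792 = 1/6 ✓; 3 stages ⇒ order 3.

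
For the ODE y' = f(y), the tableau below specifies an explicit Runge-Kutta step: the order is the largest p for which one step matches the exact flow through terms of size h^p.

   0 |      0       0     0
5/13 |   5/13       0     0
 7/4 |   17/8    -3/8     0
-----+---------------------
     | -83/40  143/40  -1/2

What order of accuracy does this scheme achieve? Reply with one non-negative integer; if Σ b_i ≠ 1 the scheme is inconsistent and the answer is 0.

2

b = (-83/40, 143/40, -1/2)
c = (0, 5/13, 7/4)
Ac = (0, 0, -15/104)
Σ b_i: (-83/40)·1 + 143/40·1 + (-1/2)·1 = 1 ✓
b·c: 143/40·5/13 + (-1/2)·7/4 = 1/2 ✓
b·c²: 143/40·25/169 + (-1/2)·49/16 = -417/416 ≠ 1/3 ⇒ order 2.
b·Ac: (-1/2)·(-15/104) = 15/208 ≠ 1/6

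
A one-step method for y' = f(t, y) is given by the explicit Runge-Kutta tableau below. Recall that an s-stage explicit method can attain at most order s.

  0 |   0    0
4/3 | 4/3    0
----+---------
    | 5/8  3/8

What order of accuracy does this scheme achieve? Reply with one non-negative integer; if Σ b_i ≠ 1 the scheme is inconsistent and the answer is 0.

2

b = (5/8, 3/8)
c = (0, 4/3)
Σ b_i: 5/8·1 + 3/8·1 = 1 ✓
b·c: 3/8·4/3 = 1/2 ✓; 2 stages ⇒ order 2.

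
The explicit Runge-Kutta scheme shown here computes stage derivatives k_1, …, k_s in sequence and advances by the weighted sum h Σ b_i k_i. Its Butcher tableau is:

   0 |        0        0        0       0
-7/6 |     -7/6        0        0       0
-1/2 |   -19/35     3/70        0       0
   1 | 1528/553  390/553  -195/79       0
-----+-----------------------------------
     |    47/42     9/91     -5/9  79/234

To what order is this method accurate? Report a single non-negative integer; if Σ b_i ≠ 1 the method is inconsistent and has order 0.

b = (47/42, 9/91, -5/9, 79/234)
c = (0, -7/6, -1/2, 1)
Ac = (0, 0, -1/20, 65/158)
Σ b_i: 47/42·1 + 9/91·1 + (-5/9)·1 + 79/234·1 = 1 ✓
b·c: 9/91·(-7/6) + (-5/9)·(-1/2) + 79/234·1 = 1/2 ✓
b·c²: 9/91·49/36 + (-5/9)·1/4 + 79/234·1 = 1/3 ✓
b·Ac: (-5/9)·(-1/20) + 79/234·65/158 = 1/6 ✓
b·c³: 9/91·(-343/216) + (-5/9)·(-1/8) + 79/234·1 = 1/4 ✓
b·(c∘Ac): (-5/9)·1/40 + 79/234·65/158 = 1/8 ✓
b·Ac²: (-5/9)·7/120 + 79/234·325/948 = 1/12 ✓
b·A²c: 79/234·39/316 = 1/24 ✓; 4 stages ⇒ order 4.

4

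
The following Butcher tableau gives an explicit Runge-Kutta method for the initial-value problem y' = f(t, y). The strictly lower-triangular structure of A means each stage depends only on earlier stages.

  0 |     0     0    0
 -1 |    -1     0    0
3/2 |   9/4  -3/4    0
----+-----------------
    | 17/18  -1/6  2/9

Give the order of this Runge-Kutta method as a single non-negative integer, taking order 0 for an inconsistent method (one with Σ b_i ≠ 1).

b = (17/18, -1/6, 2/9)
c = (0, -1, 3/2)
Ac = (0, 0, 3/4)
Σ b_i: 17/18·1 + (-1/6)·1 + 2/9·1 = 1 ✓
b·c: (-1/6)·(-1) + 2/9·3/2 = 1/2 ✓
b·c²: (-1/6)·1 + 2/9·9/4 = 1/3 ✓
b·Ac: 2/9·3/4 = 1/6 ✓; 3 stages ⇒ order 3.

3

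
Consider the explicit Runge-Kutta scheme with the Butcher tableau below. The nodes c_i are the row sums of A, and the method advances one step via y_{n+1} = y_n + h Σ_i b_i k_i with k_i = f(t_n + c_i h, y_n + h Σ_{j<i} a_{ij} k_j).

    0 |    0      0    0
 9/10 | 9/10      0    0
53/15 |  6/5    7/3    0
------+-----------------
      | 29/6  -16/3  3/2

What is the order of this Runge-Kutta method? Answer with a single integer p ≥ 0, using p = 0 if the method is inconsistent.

2

b = (29/6, -16/3, 3/2)
c = (0, 9/10, 53/15)
Ac = (0, 0, 21/10)
Σ b_i: 29/6·1 + (-16/3)·1 + 3/2·1 = 1 ✓
b·c: (-16/3)·9/10 + 3/2·53/15 = 1/2 ✓
b·c²: (-16/3)·81/100 + 3/2·2809/225 = 2161/150 ≠ 1/3 ⇒ order 2.
b·Ac: 3/2·21/10 = 63/20 ≠ 1/6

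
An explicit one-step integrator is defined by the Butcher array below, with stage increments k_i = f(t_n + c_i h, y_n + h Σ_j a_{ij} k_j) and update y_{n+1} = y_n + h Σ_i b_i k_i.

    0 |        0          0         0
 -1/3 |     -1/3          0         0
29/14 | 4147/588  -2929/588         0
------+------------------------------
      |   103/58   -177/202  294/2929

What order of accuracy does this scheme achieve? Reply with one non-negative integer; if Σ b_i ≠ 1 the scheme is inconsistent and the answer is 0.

b = (103/58, -177/202, 294/2929)
c = (0, -1/3, 29/14)
Ac = (0, 0, 2929/1764)
Σ b_i: 103/58·1 + (-177/202)·1 + 294/2929·1 = 1 ✓
b·c: (-177/202)·(-1/3) + 294/2929·29/14 = 1/2 ✓
b·c²: (-177/202)·1/9 + 294/2929·841/196 = 1/3 ✓
b·Ac: 294/2929·2929/1764 = 1/6 ✓; 3 stages ⇒ order 3.

3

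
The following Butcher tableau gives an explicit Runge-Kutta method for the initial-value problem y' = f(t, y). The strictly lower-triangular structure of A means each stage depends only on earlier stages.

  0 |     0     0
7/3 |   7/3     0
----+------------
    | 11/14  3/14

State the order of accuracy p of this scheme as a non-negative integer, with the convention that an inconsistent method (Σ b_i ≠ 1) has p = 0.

b = (11/14, 3/14)
c = (0, 7/3)
Σ b_i: 11/14·1 + 3/14·1 = 1 ✓
b·c: 3/14·7/3 = 1/2 ✓; 2 stages ⇒ order 2.

2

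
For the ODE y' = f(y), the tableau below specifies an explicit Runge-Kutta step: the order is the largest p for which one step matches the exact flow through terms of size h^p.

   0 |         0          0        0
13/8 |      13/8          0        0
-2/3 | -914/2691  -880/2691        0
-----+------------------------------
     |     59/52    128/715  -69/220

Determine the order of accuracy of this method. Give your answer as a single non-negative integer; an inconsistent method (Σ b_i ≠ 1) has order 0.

b = (59/52, 128/715, -69/220)
c = (0, 13/8, -2/3)
Ac = (0, 0, -110/207)
Σ b_i: 59/52·1 + 128/715·1 + (-69/220)·1 = 1 ✓
b·c: 128/715·13/8 + (-69/220)·(-2/3) = 1/2 ✓
b·c²: 128/715·169/64 + (-69/220)·4/9 = 1/3 ✓
b·Ac: (-69/220)·(-110/207) = 1/6 ✓; 3 stages ⇒ order 3.

3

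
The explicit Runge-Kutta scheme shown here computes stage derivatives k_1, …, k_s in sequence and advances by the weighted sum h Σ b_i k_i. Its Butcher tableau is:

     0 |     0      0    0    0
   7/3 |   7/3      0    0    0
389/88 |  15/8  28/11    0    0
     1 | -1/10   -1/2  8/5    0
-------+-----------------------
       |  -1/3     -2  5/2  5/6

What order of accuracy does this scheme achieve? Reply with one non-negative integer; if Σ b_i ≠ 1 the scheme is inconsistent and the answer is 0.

1

b = (-1/3, -2, 5/2, 5/6)
c = (0, 7/3, 389/88, 1)
Ac = (0, 0, 196/33, 1949/330)
Σ b_i: (-1/3)·1 + (-2)·1 + 5/2·1 + 5/6·1 = 1 ✓
b·c: (-2)·7/3 + 5/2·389/88 + 5/6·1 = 3811/528 ≠ 1/2 ⇒ order 1.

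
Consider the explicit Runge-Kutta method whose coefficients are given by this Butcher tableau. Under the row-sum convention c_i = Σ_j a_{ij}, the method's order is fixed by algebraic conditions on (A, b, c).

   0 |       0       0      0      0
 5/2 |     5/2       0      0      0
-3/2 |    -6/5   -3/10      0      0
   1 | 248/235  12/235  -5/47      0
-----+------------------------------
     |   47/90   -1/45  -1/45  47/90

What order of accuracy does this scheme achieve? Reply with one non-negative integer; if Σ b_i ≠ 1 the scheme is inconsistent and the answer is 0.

b = (47/90, -1/45, -1/45, 47/90)
c = (0, 5/2, -3/2, 1)
Ac = (0, 0, -3/4, 27/94)
Σ b_i: 47/90·1 + (-1/45)·1 + (-1/45)·1 + 47/90·1 = 1 ✓
b·c: (-1/45)·5/2 + (-1/45)·(-3/2) + 47/90·1 = 1/2 ✓
b·c²: (-1/45)·25/4 + (-1/45)·9/4 + 47/90·1 = 1/3 ✓
b·Ac: (-1/45)·(-3/4) + 47/90·27/94 = 1/6 ✓
b·c³: (-1/45)·125/8 + (-1/45)·(-27/8) + 47/90·1 = 1/4 ✓
b·(c∘Ac): (-1/45)·9/8 + 47/90·27/94 = 1/8 ✓
b·Ac²: (-1/45)·(-15/8) + 47/90·15/188 = 1/12 ✓
b·A²c: 47/90·15/188 = 1/24 ✓; 4 stages ⇒ order 4.

4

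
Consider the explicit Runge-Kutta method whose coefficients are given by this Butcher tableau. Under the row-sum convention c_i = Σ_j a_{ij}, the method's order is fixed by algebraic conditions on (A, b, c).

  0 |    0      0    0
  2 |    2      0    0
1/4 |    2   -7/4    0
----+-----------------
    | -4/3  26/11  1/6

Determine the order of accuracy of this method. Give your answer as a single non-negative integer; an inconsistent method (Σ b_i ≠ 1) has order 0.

b = (-4/3, 26/11, 1/6)
c = (0, 2, 1/4)
Ac = (0, 0, -7/2)
Σ b_i: (-4/3)·1 + 26/11·1 + 1/6·1 = 79/66 ≠ 1 ⇒ order 0.

0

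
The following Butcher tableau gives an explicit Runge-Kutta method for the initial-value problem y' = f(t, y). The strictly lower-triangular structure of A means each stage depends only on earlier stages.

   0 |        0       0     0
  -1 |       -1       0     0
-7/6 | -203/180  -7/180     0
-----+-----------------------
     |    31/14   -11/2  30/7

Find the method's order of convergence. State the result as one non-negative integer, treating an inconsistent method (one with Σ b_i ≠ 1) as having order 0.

b = (31/14, -11/2, 30/7)
c = (0, -1, -7/6)
Ac = (0, 0, 7/180)
Σ b_i: 31/14·1 + (-11/2)·1 + 30/7·1 = 1 ✓
b·c: (-11/2)·(-1) + 30/7·(-7/6) = 1/2 ✓
b·c²: (-11/2)·1 + 30/7·49/36 = 1/3 ✓
b·Ac: 30/7·7/180 = 1/6 ✓; 3 stages ⇒ order 3.

3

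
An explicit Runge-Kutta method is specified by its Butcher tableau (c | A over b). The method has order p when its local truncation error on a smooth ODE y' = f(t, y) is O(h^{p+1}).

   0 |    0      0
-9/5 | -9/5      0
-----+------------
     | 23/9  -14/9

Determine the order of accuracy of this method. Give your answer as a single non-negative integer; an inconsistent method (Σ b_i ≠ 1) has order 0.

1

b = (23/9, -14/9)
c = (0, -9/5)
Σ b_i: 23/9·1 + (-14/9)·1 = 1 ✓
b·c: (-14/9)·(-9/5) = 14/5 ≠ 1/2 ⇒ order 1.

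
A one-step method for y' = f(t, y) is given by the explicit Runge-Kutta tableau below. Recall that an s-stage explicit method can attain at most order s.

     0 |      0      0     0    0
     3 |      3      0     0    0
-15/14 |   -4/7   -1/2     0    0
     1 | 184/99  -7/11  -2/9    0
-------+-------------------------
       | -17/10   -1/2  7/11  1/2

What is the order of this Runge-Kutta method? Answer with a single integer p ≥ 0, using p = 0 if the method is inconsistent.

b = (-17/10, -1/2, 7/11, 1/2)
c = (0, 3, -15/14, 1)
Ac = (0, 0, -3/2, -386/231)
Σ b_i: (-17/10)·1 + (-1/2)·1 + 7/11·1 + 1/2·1 = -117/110 ≠ 1 ⇒ order 0.

0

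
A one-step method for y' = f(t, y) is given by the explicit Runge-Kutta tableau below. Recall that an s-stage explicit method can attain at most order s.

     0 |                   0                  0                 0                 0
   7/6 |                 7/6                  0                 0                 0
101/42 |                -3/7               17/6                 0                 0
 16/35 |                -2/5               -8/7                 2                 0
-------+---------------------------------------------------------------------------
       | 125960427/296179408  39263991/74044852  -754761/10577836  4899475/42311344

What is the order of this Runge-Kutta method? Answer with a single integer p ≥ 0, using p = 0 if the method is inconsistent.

b = (125960427/296179408, 39263991/74044852, -754761/10577836, 4899475/42311344)
c = (0, 7/6, 101/42, 16/35)
Ac = (0, 0, 119/36, 73/21)
Σ b_i: 125960427/296179408·1 + 39263991/74044852·1 + (-754761/10577836)·1 + 4899475/42311344·1 = 1 ✓
b·c: 39263991/74044852·7/6 + (-754761/10577836)·101/42 + 4899475/42311344·16/35 = 1/2 ✓
b·c²: 39263991/74044852·49/36 + (-754761/10577836)·10201/1764 + 4899475/42311344·256/1225 = 1/3 ✓
b·Ac: (-754761/10577836)·119/36 + 4899475/42311344·73/21 = 1/6 ✓
b·c³: 39263991/74044852·343/216 + (-754761/10577836)·1030301/74088 + 4899475/42311344·4096/42875 = -2163722867/15549418920 ≠ 1/4 ⇒ order 3.
b·(c∘Ac): (-754761/10577836)·1717/216 + 4899475/42311344·1168/735 = -2042809273/5331229344 ≠ 1/8
b·Ac²: (-754761/10577836)·833/216 + 4899475/42311344·981/98 = 1178158507/1332807336 ≠ 1/12
b·A²c: 4899475/42311344·119/18 = 583037525/761604192 ≠ 1/24

3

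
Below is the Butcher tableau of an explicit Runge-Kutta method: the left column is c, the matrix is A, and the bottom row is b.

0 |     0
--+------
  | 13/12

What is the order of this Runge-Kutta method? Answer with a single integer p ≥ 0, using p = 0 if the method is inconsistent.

0

b = (13/12)
c = (0)
Σ b_i: 13/12·1 = 13/12 ≠ 1 ⇒ order 0.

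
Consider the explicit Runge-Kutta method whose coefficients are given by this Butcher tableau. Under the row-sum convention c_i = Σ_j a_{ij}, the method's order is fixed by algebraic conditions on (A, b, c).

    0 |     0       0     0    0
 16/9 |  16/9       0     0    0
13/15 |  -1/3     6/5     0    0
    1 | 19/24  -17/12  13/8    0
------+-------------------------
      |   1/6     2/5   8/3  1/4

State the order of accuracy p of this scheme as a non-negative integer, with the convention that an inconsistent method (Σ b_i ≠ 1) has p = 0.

b = (1/6, 2/5, 8/3, 1/4)
c = (0, 16/9, 13/15, 1)
Ac = (0, 0, 32/15, -1199/1080)
Σ b_i: 1/6·1 + 2/5·1 + 8/3·1 + 1/4·1 = 209/60 ≠ 1 ⇒ order 0.

0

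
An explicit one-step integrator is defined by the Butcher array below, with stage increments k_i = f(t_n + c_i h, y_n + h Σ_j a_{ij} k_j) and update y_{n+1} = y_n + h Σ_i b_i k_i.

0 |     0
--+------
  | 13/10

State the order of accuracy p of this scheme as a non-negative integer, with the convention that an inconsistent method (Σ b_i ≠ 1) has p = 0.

0

b = (13/10)
c = (0)
Σ b_i: 13/10·1 = 13/10 ≠ 1 ⇒ order 0.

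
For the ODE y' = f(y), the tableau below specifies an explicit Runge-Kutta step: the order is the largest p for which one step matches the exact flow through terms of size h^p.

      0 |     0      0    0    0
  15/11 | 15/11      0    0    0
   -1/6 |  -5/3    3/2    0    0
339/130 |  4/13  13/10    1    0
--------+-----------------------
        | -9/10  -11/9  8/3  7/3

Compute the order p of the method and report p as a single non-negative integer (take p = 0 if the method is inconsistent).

0

b = (-9/10, -11/9, 8/3, 7/3)
c = (0, 15/11, -1/6, 339/130)
Ac = (0, 0, 45/22, 53/33)
Σ b_i: (-9/10)·1 + (-11/9)·1 + 8/3·1 + 7/3·1 = 259/90 ≠ 1 ⇒ order 0.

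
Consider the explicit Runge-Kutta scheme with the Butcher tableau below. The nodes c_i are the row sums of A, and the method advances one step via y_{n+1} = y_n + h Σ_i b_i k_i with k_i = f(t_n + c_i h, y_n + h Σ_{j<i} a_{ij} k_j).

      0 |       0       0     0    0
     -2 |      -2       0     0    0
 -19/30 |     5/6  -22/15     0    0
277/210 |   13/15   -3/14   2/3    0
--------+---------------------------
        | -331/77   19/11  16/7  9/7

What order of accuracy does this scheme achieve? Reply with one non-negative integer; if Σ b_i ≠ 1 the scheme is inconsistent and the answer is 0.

b = (-331/77, 19/11, 16/7, 9/7)
c = (0, -2, -19/30, 277/210)
Ac = (0, 0, 44/15, 2/315)
Σ b_i: (-331/77)·1 + 19/11·1 + 16/7·1 + 9/7·1 = 1 ✓
b·c: 19/11·(-2) + 16/7·(-19/30) + 9/7·277/210 = -10369/3234 ≠ 1/2 ⇒ order 1.

1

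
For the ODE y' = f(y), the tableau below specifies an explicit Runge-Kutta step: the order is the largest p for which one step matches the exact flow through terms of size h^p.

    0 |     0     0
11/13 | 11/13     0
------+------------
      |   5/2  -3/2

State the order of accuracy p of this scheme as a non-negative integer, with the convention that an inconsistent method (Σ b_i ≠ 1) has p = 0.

b = (5/2, -3/2)
c = (0, 11/13)
Σ b_i: 5/2·1 + (-3/2)·1 = 1 ✓
b·c: (-3/2)·11/13 = -33/26 ≠ 1/2 ⇒ order 1.

1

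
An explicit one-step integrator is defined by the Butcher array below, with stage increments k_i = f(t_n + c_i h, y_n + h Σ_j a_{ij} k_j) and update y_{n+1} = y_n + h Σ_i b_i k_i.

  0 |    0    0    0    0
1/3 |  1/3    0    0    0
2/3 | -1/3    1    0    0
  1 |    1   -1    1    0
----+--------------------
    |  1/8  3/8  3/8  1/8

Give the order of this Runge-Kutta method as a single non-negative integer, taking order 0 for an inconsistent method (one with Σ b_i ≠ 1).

4

b = (1/8, 3/8, 3/8, 1/8)
c = (0, 1/3, 2/3, 1)
Ac = (0, 0, 1/3, 1/3)
Σ b_i: 1/8·1 + 3/8·1 + 3/8·1 + 1/8·1 = 1 ✓
b·c: 3/8·1/3 + 3/8·2/3 + 1/8·1 = 1/2 ✓
b·c²: 3/8·1/9 + 3/8·4/9 + 1/8·1 = 1/3 ✓
b·Ac: 3/8·1/3 + 1/8·1/3 = 1/6 ✓
b·c³: 3/8·1/27 + 3/8·8/27 + 1/8·1 = 1/4 ✓
b·(c∘Ac): 3/8·2/9 + 1/8·1/3 = 1/8 ✓
b·Ac²: 3/8·1/9 + 1/8·1/3 = 1/12 ✓
b·A²c: 1/8·1/3 = 1/24 ✓; 4 stages ⇒ order 4.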